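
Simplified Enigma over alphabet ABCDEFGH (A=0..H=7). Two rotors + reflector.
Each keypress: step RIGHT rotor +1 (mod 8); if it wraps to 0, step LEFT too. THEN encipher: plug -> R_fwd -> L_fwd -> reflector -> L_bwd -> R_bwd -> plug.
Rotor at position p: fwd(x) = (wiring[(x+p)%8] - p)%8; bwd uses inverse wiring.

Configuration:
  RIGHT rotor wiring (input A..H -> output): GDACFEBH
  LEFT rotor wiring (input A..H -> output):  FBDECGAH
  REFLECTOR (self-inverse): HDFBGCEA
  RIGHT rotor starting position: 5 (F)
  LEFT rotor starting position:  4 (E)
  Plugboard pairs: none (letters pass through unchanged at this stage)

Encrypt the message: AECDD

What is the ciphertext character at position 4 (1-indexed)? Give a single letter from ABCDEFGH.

Char 1 ('A'): step: R->6, L=4; A->plug->A->R->D->L->D->refl->B->L'->E->R'->F->plug->F
Char 2 ('E'): step: R->7, L=4; E->plug->E->R->D->L->D->refl->B->L'->E->R'->C->plug->C
Char 3 ('C'): step: R->0, L->5 (L advanced); C->plug->C->R->A->L->B->refl->D->L'->B->R'->G->plug->G
Char 4 ('D'): step: R->1, L=5; D->plug->D->R->E->L->E->refl->G->L'->F->R'->H->plug->H

H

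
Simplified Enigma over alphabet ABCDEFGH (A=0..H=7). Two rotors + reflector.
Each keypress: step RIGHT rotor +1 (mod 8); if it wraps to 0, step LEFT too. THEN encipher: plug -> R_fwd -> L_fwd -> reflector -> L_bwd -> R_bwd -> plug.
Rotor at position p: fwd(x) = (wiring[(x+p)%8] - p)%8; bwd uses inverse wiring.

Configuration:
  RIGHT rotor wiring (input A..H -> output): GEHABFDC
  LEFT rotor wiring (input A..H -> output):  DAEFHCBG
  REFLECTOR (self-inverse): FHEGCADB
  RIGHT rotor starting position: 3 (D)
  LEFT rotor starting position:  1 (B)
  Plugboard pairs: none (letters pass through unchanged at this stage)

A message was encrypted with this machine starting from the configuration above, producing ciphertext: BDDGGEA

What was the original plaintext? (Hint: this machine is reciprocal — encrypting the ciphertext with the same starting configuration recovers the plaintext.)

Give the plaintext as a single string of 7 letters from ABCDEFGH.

Answer: GGACHBF

Derivation:
Char 1 ('B'): step: R->4, L=1; B->plug->B->R->B->L->D->refl->G->L'->D->R'->G->plug->G
Char 2 ('D'): step: R->5, L=1; D->plug->D->R->B->L->D->refl->G->L'->D->R'->G->plug->G
Char 3 ('D'): step: R->6, L=1; D->plug->D->R->G->L->F->refl->A->L'->F->R'->A->plug->A
Char 4 ('G'): step: R->7, L=1; G->plug->G->R->G->L->F->refl->A->L'->F->R'->C->plug->C
Char 5 ('G'): step: R->0, L->2 (L advanced); G->plug->G->R->D->L->A->refl->F->L'->C->R'->H->plug->H
Char 6 ('E'): step: R->1, L=2; E->plug->E->R->E->L->H->refl->B->L'->G->R'->B->plug->B
Char 7 ('A'): step: R->2, L=2; A->plug->A->R->F->L->E->refl->C->L'->A->R'->F->plug->F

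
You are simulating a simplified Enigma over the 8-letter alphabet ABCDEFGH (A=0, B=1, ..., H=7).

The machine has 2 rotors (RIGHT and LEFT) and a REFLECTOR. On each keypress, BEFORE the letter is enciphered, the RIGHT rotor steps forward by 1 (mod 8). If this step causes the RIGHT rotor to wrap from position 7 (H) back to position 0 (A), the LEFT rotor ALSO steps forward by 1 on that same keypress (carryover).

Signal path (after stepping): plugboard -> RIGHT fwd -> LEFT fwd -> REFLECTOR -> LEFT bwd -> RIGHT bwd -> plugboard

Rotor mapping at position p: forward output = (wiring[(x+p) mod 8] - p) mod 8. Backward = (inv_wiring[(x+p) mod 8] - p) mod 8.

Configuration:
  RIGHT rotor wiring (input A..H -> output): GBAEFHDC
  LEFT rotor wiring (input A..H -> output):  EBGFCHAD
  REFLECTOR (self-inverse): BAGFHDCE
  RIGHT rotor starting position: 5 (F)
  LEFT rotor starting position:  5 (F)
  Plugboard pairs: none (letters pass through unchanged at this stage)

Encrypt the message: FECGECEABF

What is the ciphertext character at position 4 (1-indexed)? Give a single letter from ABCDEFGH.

Char 1 ('F'): step: R->6, L=5; F->plug->F->R->G->L->A->refl->B->L'->F->R'->A->plug->A
Char 2 ('E'): step: R->7, L=5; E->plug->E->R->F->L->B->refl->A->L'->G->R'->F->plug->F
Char 3 ('C'): step: R->0, L->6 (L advanced); C->plug->C->R->A->L->C->refl->G->L'->C->R'->H->plug->H
Char 4 ('G'): step: R->1, L=6; G->plug->G->R->B->L->F->refl->D->L'->D->R'->C->plug->C

C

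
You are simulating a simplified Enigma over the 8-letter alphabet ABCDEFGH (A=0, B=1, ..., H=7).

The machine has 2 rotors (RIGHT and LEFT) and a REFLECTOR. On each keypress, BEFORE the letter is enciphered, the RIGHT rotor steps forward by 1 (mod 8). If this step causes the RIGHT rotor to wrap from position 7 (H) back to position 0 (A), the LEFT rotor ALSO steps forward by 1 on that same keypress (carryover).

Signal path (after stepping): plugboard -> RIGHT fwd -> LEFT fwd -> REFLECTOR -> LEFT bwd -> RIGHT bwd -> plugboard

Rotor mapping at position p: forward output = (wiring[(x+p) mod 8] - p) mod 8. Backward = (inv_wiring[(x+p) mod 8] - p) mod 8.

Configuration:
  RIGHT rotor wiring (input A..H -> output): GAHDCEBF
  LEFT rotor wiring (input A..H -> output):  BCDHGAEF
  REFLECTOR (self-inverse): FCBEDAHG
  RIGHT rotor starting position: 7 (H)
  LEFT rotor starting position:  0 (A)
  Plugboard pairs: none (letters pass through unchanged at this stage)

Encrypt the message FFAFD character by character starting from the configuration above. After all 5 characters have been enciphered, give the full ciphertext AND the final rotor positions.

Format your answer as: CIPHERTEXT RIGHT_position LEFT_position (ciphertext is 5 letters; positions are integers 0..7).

Char 1 ('F'): step: R->0, L->1 (L advanced); F->plug->F->R->E->L->H->refl->G->L'->C->R'->E->plug->E
Char 2 ('F'): step: R->1, L=1; F->plug->F->R->A->L->B->refl->C->L'->B->R'->D->plug->D
Char 3 ('A'): step: R->2, L=1; A->plug->A->R->F->L->D->refl->E->L'->G->R'->H->plug->H
Char 4 ('F'): step: R->3, L=1; F->plug->F->R->D->L->F->refl->A->L'->H->R'->B->plug->B
Char 5 ('D'): step: R->4, L=1; D->plug->D->R->B->L->C->refl->B->L'->A->R'->B->plug->B
Final: ciphertext=EDHBB, RIGHT=4, LEFT=1

Answer: EDHBB 4 1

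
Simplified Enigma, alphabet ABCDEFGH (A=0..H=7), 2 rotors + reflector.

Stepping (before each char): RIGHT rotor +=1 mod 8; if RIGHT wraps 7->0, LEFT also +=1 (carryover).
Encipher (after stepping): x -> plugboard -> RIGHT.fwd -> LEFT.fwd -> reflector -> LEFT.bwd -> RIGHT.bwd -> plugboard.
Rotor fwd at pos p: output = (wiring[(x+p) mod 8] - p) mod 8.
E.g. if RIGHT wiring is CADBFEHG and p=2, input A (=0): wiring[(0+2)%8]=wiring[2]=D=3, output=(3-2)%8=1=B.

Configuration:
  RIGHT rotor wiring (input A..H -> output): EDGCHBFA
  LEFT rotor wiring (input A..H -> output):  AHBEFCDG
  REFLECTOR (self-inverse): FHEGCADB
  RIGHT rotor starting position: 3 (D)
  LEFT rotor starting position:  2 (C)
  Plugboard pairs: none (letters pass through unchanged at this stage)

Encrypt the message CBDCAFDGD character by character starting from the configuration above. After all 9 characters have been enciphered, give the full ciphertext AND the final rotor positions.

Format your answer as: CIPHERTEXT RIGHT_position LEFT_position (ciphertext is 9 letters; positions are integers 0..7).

Answer: BAGFEGADF 4 3

Derivation:
Char 1 ('C'): step: R->4, L=2; C->plug->C->R->B->L->C->refl->E->L'->F->R'->B->plug->B
Char 2 ('B'): step: R->5, L=2; B->plug->B->R->A->L->H->refl->B->L'->E->R'->A->plug->A
Char 3 ('D'): step: R->6, L=2; D->plug->D->R->F->L->E->refl->C->L'->B->R'->G->plug->G
Char 4 ('C'): step: R->7, L=2; C->plug->C->R->E->L->B->refl->H->L'->A->R'->F->plug->F
Char 5 ('A'): step: R->0, L->3 (L advanced); A->plug->A->R->E->L->D->refl->G->L'->H->R'->E->plug->E
Char 6 ('F'): step: R->1, L=3; F->plug->F->R->E->L->D->refl->G->L'->H->R'->G->plug->G
Char 7 ('D'): step: R->2, L=3; D->plug->D->R->H->L->G->refl->D->L'->E->R'->A->plug->A
Char 8 ('G'): step: R->3, L=3; G->plug->G->R->A->L->B->refl->H->L'->C->R'->D->plug->D
Char 9 ('D'): step: R->4, L=3; D->plug->D->R->E->L->D->refl->G->L'->H->R'->F->plug->F
Final: ciphertext=BAGFEGADF, RIGHT=4, LEFT=3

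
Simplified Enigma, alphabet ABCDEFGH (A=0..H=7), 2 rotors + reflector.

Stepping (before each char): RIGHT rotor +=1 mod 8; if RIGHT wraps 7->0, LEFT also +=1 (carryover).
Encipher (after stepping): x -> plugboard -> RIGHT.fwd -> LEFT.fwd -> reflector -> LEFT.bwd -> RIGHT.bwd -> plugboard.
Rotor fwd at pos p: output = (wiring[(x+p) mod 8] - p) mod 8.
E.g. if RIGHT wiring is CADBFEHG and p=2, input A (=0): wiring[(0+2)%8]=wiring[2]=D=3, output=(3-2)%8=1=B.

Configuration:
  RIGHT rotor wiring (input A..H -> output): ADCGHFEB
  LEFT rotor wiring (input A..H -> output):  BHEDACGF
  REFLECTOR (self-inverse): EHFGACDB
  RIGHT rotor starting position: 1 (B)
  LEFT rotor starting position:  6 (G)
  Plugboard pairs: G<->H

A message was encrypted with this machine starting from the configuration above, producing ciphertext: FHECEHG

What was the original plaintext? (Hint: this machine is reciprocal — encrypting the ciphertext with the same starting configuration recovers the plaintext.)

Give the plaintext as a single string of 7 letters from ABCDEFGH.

Char 1 ('F'): step: R->2, L=6; F->plug->F->R->H->L->E->refl->A->L'->A->R'->A->plug->A
Char 2 ('H'): step: R->3, L=6; H->plug->G->R->A->L->A->refl->E->L'->H->R'->H->plug->G
Char 3 ('E'): step: R->4, L=6; E->plug->E->R->E->L->G->refl->D->L'->C->R'->H->plug->G
Char 4 ('C'): step: R->5, L=6; C->plug->C->R->E->L->G->refl->D->L'->C->R'->H->plug->G
Char 5 ('E'): step: R->6, L=6; E->plug->E->R->E->L->G->refl->D->L'->C->R'->C->plug->C
Char 6 ('H'): step: R->7, L=6; H->plug->G->R->G->L->C->refl->F->L'->F->R'->H->plug->G
Char 7 ('G'): step: R->0, L->7 (L advanced); G->plug->H->R->B->L->C->refl->F->L'->D->R'->B->plug->B

Answer: AGGGCGB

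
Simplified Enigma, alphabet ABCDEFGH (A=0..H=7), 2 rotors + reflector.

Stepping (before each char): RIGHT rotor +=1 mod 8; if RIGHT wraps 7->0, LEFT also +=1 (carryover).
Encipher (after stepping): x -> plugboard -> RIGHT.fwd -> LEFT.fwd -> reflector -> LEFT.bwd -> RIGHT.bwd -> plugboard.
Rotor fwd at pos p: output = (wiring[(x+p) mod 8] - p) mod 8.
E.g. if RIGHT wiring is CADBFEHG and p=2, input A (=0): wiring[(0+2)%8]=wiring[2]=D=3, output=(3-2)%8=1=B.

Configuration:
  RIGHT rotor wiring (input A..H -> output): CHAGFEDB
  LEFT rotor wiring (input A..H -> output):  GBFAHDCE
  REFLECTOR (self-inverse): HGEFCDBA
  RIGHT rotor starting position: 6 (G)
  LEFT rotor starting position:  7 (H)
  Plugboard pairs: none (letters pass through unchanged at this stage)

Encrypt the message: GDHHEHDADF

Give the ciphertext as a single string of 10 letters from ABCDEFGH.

Answer: DBGDFDEECH

Derivation:
Char 1 ('G'): step: R->7, L=7; G->plug->G->R->F->L->A->refl->H->L'->B->R'->D->plug->D
Char 2 ('D'): step: R->0, L->0 (L advanced); D->plug->D->R->G->L->C->refl->E->L'->H->R'->B->plug->B
Char 3 ('H'): step: R->1, L=0; H->plug->H->R->B->L->B->refl->G->L'->A->R'->G->plug->G
Char 4 ('H'): step: R->2, L=0; H->plug->H->R->F->L->D->refl->F->L'->C->R'->D->plug->D
Char 5 ('E'): step: R->3, L=0; E->plug->E->R->G->L->C->refl->E->L'->H->R'->F->plug->F
Char 6 ('H'): step: R->4, L=0; H->plug->H->R->C->L->F->refl->D->L'->F->R'->D->plug->D
Char 7 ('D'): step: R->5, L=0; D->plug->D->R->F->L->D->refl->F->L'->C->R'->E->plug->E
Char 8 ('A'): step: R->6, L=0; A->plug->A->R->F->L->D->refl->F->L'->C->R'->E->plug->E
Char 9 ('D'): step: R->7, L=0; D->plug->D->R->B->L->B->refl->G->L'->A->R'->C->plug->C
Char 10 ('F'): step: R->0, L->1 (L advanced); F->plug->F->R->E->L->C->refl->E->L'->B->R'->H->plug->H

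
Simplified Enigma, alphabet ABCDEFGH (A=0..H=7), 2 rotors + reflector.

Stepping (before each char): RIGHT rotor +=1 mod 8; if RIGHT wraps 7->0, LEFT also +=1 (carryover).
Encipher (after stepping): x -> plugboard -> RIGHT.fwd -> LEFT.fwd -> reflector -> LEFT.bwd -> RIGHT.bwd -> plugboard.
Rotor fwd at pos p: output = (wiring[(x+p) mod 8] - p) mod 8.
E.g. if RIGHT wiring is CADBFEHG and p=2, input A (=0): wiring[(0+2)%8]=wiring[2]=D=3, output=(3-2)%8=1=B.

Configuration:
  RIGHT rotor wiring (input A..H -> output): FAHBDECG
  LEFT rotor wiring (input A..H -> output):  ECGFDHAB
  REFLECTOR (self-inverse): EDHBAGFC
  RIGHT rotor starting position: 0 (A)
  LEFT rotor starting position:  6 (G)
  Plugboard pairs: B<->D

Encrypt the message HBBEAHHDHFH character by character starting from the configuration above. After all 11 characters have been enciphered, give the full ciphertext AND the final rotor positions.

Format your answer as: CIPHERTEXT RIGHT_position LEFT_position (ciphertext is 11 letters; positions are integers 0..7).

Answer: EHCACBFEFCC 3 7

Derivation:
Char 1 ('H'): step: R->1, L=6; H->plug->H->R->E->L->A->refl->E->L'->D->R'->E->plug->E
Char 2 ('B'): step: R->2, L=6; B->plug->D->R->C->L->G->refl->F->L'->G->R'->H->plug->H
Char 3 ('B'): step: R->3, L=6; B->plug->D->R->H->L->B->refl->D->L'->B->R'->C->plug->C
Char 4 ('E'): step: R->4, L=6; E->plug->E->R->B->L->D->refl->B->L'->H->R'->A->plug->A
Char 5 ('A'): step: R->5, L=6; A->plug->A->R->H->L->B->refl->D->L'->B->R'->C->plug->C
Char 6 ('H'): step: R->6, L=6; H->plug->H->R->G->L->F->refl->G->L'->C->R'->D->plug->B
Char 7 ('H'): step: R->7, L=6; H->plug->H->R->D->L->E->refl->A->L'->E->R'->F->plug->F
Char 8 ('D'): step: R->0, L->7 (L advanced); D->plug->B->R->A->L->C->refl->H->L'->D->R'->E->plug->E
Char 9 ('H'): step: R->1, L=7; H->plug->H->R->E->L->G->refl->F->L'->B->R'->F->plug->F
Char 10 ('F'): step: R->2, L=7; F->plug->F->R->E->L->G->refl->F->L'->B->R'->C->plug->C
Char 11 ('H'): step: R->3, L=7; H->plug->H->R->E->L->G->refl->F->L'->B->R'->C->plug->C
Final: ciphertext=EHCACBFEFCC, RIGHT=3, LEFT=7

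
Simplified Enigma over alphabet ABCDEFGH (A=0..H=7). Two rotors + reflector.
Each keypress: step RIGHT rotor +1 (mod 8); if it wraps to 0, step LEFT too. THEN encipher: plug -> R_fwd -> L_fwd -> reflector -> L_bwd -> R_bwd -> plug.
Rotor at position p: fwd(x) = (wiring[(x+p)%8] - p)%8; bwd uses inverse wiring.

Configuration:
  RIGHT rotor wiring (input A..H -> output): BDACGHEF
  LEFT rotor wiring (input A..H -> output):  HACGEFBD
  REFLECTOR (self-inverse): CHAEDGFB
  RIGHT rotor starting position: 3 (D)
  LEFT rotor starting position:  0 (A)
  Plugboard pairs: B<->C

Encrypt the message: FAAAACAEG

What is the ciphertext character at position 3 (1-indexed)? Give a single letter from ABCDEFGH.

Char 1 ('F'): step: R->4, L=0; F->plug->F->R->H->L->D->refl->E->L'->E->R'->G->plug->G
Char 2 ('A'): step: R->5, L=0; A->plug->A->R->C->L->C->refl->A->L'->B->R'->H->plug->H
Char 3 ('A'): step: R->6, L=0; A->plug->A->R->G->L->B->refl->H->L'->A->R'->G->plug->G

G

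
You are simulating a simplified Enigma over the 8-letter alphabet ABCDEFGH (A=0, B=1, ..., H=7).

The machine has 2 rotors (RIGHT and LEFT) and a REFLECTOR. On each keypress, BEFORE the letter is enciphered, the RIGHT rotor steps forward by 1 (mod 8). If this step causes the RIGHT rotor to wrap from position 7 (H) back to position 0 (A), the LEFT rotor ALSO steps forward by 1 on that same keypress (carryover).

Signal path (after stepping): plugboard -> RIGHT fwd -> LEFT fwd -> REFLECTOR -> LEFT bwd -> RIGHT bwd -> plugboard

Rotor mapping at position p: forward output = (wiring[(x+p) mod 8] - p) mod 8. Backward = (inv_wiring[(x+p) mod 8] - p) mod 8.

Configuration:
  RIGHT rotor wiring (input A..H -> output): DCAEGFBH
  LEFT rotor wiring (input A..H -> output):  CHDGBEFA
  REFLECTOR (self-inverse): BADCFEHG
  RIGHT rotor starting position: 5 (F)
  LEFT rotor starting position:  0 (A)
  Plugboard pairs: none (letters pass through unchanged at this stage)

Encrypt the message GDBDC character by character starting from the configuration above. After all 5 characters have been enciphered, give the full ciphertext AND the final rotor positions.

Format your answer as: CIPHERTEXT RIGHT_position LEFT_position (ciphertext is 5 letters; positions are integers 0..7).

Char 1 ('G'): step: R->6, L=0; G->plug->G->R->A->L->C->refl->D->L'->C->R'->E->plug->E
Char 2 ('D'): step: R->7, L=0; D->plug->D->R->B->L->H->refl->G->L'->D->R'->C->plug->C
Char 3 ('B'): step: R->0, L->1 (L advanced); B->plug->B->R->C->L->F->refl->E->L'->F->R'->F->plug->F
Char 4 ('D'): step: R->1, L=1; D->plug->D->R->F->L->E->refl->F->L'->C->R'->H->plug->H
Char 5 ('C'): step: R->2, L=1; C->plug->C->R->E->L->D->refl->C->L'->B->R'->G->plug->G
Final: ciphertext=ECFHG, RIGHT=2, LEFT=1

Answer: ECFHG 2 1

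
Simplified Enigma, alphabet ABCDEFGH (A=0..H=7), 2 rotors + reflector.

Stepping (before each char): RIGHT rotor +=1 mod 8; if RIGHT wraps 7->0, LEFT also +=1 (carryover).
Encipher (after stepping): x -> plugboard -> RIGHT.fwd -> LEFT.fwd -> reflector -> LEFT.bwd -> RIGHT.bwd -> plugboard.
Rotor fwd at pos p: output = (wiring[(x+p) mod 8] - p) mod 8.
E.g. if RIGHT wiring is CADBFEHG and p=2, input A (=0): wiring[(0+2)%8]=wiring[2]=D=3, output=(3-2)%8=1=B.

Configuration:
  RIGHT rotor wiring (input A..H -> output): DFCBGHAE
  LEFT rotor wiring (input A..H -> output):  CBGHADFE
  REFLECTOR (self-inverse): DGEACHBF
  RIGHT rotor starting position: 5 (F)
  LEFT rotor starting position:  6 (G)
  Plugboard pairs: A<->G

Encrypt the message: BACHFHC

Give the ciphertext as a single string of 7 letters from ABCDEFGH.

Char 1 ('B'): step: R->6, L=6; B->plug->B->R->G->L->C->refl->E->L'->C->R'->A->plug->G
Char 2 ('A'): step: R->7, L=6; A->plug->G->R->A->L->H->refl->F->L'->H->R'->F->plug->F
Char 3 ('C'): step: R->0, L->7 (L advanced); C->plug->C->R->C->L->C->refl->E->L'->G->R'->E->plug->E
Char 4 ('H'): step: R->1, L=7; H->plug->H->R->C->L->C->refl->E->L'->G->R'->E->plug->E
Char 5 ('F'): step: R->2, L=7; F->plug->F->R->C->L->C->refl->E->L'->G->R'->E->plug->E
Char 6 ('H'): step: R->3, L=7; H->plug->H->R->H->L->G->refl->B->L'->F->R'->D->plug->D
Char 7 ('C'): step: R->4, L=7; C->plug->C->R->E->L->A->refl->D->L'->B->R'->F->plug->F

Answer: GFEEEDF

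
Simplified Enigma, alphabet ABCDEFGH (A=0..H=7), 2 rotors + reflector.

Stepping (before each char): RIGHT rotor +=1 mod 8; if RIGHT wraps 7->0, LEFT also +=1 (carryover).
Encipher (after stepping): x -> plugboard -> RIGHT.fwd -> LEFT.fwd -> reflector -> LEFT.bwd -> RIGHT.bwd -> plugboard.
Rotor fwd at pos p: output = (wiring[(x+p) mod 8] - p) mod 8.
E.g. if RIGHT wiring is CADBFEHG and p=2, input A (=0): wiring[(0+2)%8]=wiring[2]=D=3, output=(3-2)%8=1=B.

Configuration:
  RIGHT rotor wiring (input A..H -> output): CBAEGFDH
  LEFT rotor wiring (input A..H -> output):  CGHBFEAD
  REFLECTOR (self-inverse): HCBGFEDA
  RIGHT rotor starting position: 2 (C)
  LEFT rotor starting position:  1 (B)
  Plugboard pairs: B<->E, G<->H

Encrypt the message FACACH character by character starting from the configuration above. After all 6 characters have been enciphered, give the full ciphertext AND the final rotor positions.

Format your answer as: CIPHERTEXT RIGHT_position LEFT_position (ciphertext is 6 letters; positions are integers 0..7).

Answer: HFDBBF 0 2

Derivation:
Char 1 ('F'): step: R->3, L=1; F->plug->F->R->H->L->B->refl->C->L'->G->R'->G->plug->H
Char 2 ('A'): step: R->4, L=1; A->plug->A->R->C->L->A->refl->H->L'->F->R'->F->plug->F
Char 3 ('C'): step: R->5, L=1; C->plug->C->R->C->L->A->refl->H->L'->F->R'->D->plug->D
Char 4 ('A'): step: R->6, L=1; A->plug->A->R->F->L->H->refl->A->L'->C->R'->E->plug->B
Char 5 ('C'): step: R->7, L=1; C->plug->C->R->C->L->A->refl->H->L'->F->R'->E->plug->B
Char 6 ('H'): step: R->0, L->2 (L advanced); H->plug->G->R->D->L->C->refl->B->L'->F->R'->F->plug->F
Final: ciphertext=HFDBBF, RIGHT=0, LEFT=2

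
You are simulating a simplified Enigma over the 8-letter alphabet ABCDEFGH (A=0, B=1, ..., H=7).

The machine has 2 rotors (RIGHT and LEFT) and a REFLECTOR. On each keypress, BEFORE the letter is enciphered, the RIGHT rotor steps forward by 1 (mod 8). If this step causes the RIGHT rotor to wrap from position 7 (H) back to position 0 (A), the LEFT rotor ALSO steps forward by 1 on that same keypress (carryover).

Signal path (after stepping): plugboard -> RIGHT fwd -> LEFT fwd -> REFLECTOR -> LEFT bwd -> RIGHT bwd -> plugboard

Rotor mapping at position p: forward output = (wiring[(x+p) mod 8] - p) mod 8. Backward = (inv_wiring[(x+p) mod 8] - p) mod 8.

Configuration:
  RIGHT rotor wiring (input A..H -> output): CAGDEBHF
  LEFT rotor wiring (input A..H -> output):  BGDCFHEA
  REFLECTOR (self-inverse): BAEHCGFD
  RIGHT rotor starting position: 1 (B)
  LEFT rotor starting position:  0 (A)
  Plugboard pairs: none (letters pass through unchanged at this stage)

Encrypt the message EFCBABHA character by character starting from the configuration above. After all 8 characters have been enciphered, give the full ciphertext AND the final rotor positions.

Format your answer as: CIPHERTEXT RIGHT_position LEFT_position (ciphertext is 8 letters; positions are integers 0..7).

Char 1 ('E'): step: R->2, L=0; E->plug->E->R->F->L->H->refl->D->L'->C->R'->C->plug->C
Char 2 ('F'): step: R->3, L=0; F->plug->F->R->H->L->A->refl->B->L'->A->R'->A->plug->A
Char 3 ('C'): step: R->4, L=0; C->plug->C->R->D->L->C->refl->E->L'->G->R'->E->plug->E
Char 4 ('B'): step: R->5, L=0; B->plug->B->R->C->L->D->refl->H->L'->F->R'->D->plug->D
Char 5 ('A'): step: R->6, L=0; A->plug->A->R->B->L->G->refl->F->L'->E->R'->C->plug->C
Char 6 ('B'): step: R->7, L=0; B->plug->B->R->D->L->C->refl->E->L'->G->R'->A->plug->A
Char 7 ('H'): step: R->0, L->1 (L advanced); H->plug->H->R->F->L->D->refl->H->L'->G->R'->C->plug->C
Char 8 ('A'): step: R->1, L=1; A->plug->A->R->H->L->A->refl->B->L'->C->R'->C->plug->C
Final: ciphertext=CAEDCACC, RIGHT=1, LEFT=1

Answer: CAEDCACC 1 1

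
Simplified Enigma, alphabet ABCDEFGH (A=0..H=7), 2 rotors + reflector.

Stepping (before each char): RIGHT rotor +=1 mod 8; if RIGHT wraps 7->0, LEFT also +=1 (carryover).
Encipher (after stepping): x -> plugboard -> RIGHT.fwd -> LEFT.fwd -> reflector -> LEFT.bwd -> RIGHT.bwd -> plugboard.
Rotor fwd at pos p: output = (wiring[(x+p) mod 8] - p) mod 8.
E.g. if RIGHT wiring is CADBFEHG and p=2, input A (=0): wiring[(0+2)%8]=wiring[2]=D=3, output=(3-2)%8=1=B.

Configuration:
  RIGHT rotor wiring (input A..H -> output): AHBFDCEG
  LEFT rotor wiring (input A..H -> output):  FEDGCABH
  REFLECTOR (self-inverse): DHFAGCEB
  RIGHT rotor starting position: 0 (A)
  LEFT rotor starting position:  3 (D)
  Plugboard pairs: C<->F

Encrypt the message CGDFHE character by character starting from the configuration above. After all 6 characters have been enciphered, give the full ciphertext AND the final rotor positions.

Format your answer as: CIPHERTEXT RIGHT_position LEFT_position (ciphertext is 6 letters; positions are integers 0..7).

Answer: FFHAFH 6 3

Derivation:
Char 1 ('C'): step: R->1, L=3; C->plug->F->R->D->L->G->refl->E->L'->E->R'->C->plug->F
Char 2 ('G'): step: R->2, L=3; G->plug->G->R->G->L->B->refl->H->L'->B->R'->C->plug->F
Char 3 ('D'): step: R->3, L=3; D->plug->D->R->B->L->H->refl->B->L'->G->R'->H->plug->H
Char 4 ('F'): step: R->4, L=3; F->plug->C->R->A->L->D->refl->A->L'->H->R'->A->plug->A
Char 5 ('H'): step: R->5, L=3; H->plug->H->R->G->L->B->refl->H->L'->B->R'->C->plug->F
Char 6 ('E'): step: R->6, L=3; E->plug->E->R->D->L->G->refl->E->L'->E->R'->H->plug->H
Final: ciphertext=FFHAFH, RIGHT=6, LEFT=3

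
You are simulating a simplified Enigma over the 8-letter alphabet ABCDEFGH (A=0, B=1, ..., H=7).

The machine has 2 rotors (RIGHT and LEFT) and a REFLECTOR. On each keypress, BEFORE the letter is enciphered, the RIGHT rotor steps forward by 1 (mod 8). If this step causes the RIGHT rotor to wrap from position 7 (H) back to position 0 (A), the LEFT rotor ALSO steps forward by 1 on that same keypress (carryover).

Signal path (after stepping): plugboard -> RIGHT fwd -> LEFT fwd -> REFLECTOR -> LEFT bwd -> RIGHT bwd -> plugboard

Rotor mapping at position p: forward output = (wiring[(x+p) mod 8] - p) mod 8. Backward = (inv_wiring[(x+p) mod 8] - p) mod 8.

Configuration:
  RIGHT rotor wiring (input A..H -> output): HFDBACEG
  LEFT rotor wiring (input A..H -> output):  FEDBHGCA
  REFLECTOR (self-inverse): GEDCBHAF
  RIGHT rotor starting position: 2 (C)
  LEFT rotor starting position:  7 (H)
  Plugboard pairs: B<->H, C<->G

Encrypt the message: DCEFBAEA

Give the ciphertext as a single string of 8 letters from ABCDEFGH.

Char 1 ('D'): step: R->3, L=7; D->plug->D->R->B->L->G->refl->A->L'->F->R'->B->plug->H
Char 2 ('C'): step: R->4, L=7; C->plug->G->R->H->L->D->refl->C->L'->E->R'->A->plug->A
Char 3 ('E'): step: R->5, L=7; E->plug->E->R->A->L->B->refl->E->L'->D->R'->H->plug->B
Char 4 ('F'): step: R->6, L=7; F->plug->F->R->D->L->E->refl->B->L'->A->R'->B->plug->H
Char 5 ('B'): step: R->7, L=7; B->plug->H->R->F->L->A->refl->G->L'->B->R'->F->plug->F
Char 6 ('A'): step: R->0, L->0 (L advanced); A->plug->A->R->H->L->A->refl->G->L'->F->R'->B->plug->H
Char 7 ('E'): step: R->1, L=0; E->plug->E->R->B->L->E->refl->B->L'->D->R'->F->plug->F
Char 8 ('A'): step: R->2, L=0; A->plug->A->R->B->L->E->refl->B->L'->D->R'->H->plug->B

Answer: HABHFHFB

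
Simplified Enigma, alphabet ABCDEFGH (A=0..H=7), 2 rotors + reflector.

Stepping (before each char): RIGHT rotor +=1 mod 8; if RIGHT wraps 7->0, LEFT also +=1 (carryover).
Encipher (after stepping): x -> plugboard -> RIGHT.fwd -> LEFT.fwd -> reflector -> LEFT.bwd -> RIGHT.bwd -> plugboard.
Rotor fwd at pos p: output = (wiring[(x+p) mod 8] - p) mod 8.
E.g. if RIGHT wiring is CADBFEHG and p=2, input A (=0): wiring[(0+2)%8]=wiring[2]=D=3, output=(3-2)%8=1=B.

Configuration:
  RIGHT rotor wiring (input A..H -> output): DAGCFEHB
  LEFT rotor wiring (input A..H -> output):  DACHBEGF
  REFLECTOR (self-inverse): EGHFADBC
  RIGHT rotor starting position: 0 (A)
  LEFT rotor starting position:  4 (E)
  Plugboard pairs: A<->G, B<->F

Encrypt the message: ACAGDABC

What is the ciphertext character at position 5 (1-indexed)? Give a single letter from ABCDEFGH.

Char 1 ('A'): step: R->1, L=4; A->plug->G->R->A->L->F->refl->D->L'->H->R'->A->plug->G
Char 2 ('C'): step: R->2, L=4; C->plug->C->R->D->L->B->refl->G->L'->G->R'->H->plug->H
Char 3 ('A'): step: R->3, L=4; A->plug->G->R->F->L->E->refl->A->L'->B->R'->C->plug->C
Char 4 ('G'): step: R->4, L=4; G->plug->A->R->B->L->A->refl->E->L'->F->R'->D->plug->D
Char 5 ('D'): step: R->5, L=4; D->plug->D->R->G->L->G->refl->B->L'->D->R'->E->plug->E

E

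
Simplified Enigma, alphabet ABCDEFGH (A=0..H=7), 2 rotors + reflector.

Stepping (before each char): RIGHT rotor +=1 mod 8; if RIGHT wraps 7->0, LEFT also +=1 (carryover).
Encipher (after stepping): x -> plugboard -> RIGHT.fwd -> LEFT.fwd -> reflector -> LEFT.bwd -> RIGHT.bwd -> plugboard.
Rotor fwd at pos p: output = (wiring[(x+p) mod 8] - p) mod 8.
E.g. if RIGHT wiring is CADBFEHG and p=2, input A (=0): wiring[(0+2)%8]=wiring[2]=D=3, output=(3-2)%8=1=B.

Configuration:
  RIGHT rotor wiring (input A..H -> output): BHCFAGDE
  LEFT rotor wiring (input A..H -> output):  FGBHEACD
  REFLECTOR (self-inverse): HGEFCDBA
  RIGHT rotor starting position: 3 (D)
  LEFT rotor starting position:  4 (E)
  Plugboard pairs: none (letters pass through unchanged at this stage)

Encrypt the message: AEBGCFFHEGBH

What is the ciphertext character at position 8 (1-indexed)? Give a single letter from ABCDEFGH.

Char 1 ('A'): step: R->4, L=4; A->plug->A->R->E->L->B->refl->G->L'->C->R'->B->plug->B
Char 2 ('E'): step: R->5, L=4; E->plug->E->R->C->L->G->refl->B->L'->E->R'->D->plug->D
Char 3 ('B'): step: R->6, L=4; B->plug->B->R->G->L->F->refl->D->L'->H->R'->F->plug->F
Char 4 ('G'): step: R->7, L=4; G->plug->G->R->H->L->D->refl->F->L'->G->R'->E->plug->E
Char 5 ('C'): step: R->0, L->5 (L advanced); C->plug->C->R->C->L->G->refl->B->L'->E->R'->H->plug->H
Char 6 ('F'): step: R->1, L=5; F->plug->F->R->C->L->G->refl->B->L'->E->R'->C->plug->C
Char 7 ('F'): step: R->2, L=5; F->plug->F->R->C->L->G->refl->B->L'->E->R'->D->plug->D
Char 8 ('H'): step: R->3, L=5; H->plug->H->R->H->L->H->refl->A->L'->D->R'->C->plug->C

C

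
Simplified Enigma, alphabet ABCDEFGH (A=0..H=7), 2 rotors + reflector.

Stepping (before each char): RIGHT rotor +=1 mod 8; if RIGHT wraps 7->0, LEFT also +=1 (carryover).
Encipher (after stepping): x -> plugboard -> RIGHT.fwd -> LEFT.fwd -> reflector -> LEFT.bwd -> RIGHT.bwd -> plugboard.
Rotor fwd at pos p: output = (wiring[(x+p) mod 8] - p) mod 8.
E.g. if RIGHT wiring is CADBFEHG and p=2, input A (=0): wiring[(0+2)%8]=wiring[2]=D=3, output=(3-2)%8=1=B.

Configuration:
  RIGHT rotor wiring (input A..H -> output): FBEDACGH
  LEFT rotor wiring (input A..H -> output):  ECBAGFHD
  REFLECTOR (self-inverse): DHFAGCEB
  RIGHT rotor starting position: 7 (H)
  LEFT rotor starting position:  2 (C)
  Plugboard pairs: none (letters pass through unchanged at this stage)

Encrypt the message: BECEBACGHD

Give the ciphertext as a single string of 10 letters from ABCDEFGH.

Answer: CHFHFGDHAF

Derivation:
Char 1 ('B'): step: R->0, L->3 (L advanced); B->plug->B->R->B->L->D->refl->A->L'->E->R'->C->plug->C
Char 2 ('E'): step: R->1, L=3; E->plug->E->R->B->L->D->refl->A->L'->E->R'->H->plug->H
Char 3 ('C'): step: R->2, L=3; C->plug->C->R->G->L->H->refl->B->L'->F->R'->F->plug->F
Char 4 ('E'): step: R->3, L=3; E->plug->E->R->E->L->A->refl->D->L'->B->R'->H->plug->H
Char 5 ('B'): step: R->4, L=3; B->plug->B->R->G->L->H->refl->B->L'->F->R'->F->plug->F
Char 6 ('A'): step: R->5, L=3; A->plug->A->R->F->L->B->refl->H->L'->G->R'->G->plug->G
Char 7 ('C'): step: R->6, L=3; C->plug->C->R->H->L->G->refl->E->L'->D->R'->D->plug->D
Char 8 ('G'): step: R->7, L=3; G->plug->G->R->D->L->E->refl->G->L'->H->R'->H->plug->H
Char 9 ('H'): step: R->0, L->4 (L advanced); H->plug->H->R->H->L->E->refl->G->L'->F->R'->A->plug->A
Char 10 ('D'): step: R->1, L=4; D->plug->D->R->H->L->E->refl->G->L'->F->R'->F->plug->F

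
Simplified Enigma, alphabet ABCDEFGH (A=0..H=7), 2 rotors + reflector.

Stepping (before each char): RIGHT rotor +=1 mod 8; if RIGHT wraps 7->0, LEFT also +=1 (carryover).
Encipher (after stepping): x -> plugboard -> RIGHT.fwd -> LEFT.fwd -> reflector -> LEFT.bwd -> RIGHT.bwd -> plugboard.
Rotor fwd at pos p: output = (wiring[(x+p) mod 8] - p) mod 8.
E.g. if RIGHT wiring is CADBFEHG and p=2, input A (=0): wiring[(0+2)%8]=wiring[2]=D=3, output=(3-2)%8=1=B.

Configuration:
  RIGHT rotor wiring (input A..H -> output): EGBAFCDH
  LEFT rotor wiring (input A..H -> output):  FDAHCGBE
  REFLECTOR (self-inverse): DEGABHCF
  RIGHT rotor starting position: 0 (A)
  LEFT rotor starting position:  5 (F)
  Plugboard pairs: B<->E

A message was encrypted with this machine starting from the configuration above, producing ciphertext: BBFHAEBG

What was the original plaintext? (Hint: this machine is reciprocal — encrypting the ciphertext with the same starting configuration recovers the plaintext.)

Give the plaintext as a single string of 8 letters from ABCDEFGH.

Char 1 ('B'): step: R->1, L=5; B->plug->E->R->B->L->E->refl->B->L'->A->R'->B->plug->E
Char 2 ('B'): step: R->2, L=5; B->plug->E->R->B->L->E->refl->B->L'->A->R'->D->plug->D
Char 3 ('F'): step: R->3, L=5; F->plug->F->R->B->L->E->refl->B->L'->A->R'->D->plug->D
Char 4 ('H'): step: R->4, L=5; H->plug->H->R->E->L->G->refl->C->L'->G->R'->B->plug->E
Char 5 ('A'): step: R->5, L=5; A->plug->A->R->F->L->D->refl->A->L'->D->R'->G->plug->G
Char 6 ('E'): step: R->6, L=5; E->plug->B->R->B->L->E->refl->B->L'->A->R'->D->plug->D
Char 7 ('B'): step: R->7, L=5; B->plug->E->R->B->L->E->refl->B->L'->A->R'->A->plug->A
Char 8 ('G'): step: R->0, L->6 (L advanced); G->plug->G->R->D->L->F->refl->H->L'->C->R'->F->plug->F

Answer: EDDEGDAF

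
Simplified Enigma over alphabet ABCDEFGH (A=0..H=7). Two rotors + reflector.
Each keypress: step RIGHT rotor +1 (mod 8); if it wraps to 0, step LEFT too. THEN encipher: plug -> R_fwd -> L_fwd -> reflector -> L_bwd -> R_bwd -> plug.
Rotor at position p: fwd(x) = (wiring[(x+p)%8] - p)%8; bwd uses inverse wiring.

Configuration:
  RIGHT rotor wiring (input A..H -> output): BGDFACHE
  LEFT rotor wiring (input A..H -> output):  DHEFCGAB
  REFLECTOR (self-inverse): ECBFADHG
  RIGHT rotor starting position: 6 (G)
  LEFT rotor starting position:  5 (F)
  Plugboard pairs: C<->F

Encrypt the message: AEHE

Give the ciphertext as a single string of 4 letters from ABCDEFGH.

Answer: GFGH

Derivation:
Char 1 ('A'): step: R->7, L=5; A->plug->A->R->F->L->H->refl->G->L'->D->R'->G->plug->G
Char 2 ('E'): step: R->0, L->6 (L advanced); E->plug->E->R->A->L->C->refl->B->L'->D->R'->C->plug->F
Char 3 ('H'): step: R->1, L=6; H->plug->H->R->A->L->C->refl->B->L'->D->R'->G->plug->G
Char 4 ('E'): step: R->2, L=6; E->plug->E->R->F->L->H->refl->G->L'->E->R'->H->plug->H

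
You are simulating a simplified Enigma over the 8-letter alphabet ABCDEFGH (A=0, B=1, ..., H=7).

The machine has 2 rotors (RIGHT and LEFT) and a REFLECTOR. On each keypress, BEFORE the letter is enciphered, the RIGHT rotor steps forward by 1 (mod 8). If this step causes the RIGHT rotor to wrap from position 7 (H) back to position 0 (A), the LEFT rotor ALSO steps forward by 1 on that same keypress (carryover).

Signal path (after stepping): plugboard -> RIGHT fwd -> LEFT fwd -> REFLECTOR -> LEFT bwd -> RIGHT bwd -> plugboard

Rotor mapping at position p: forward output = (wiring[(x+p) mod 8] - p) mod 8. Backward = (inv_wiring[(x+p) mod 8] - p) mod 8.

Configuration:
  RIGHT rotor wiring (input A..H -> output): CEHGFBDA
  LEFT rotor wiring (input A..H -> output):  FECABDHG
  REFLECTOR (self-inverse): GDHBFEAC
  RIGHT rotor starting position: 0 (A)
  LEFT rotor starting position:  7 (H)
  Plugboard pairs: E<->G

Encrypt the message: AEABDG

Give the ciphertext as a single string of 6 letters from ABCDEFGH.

Char 1 ('A'): step: R->1, L=7; A->plug->A->R->D->L->D->refl->B->L'->E->R'->D->plug->D
Char 2 ('E'): step: R->2, L=7; E->plug->G->R->A->L->H->refl->C->L'->F->R'->A->plug->A
Char 3 ('A'): step: R->3, L=7; A->plug->A->R->D->L->D->refl->B->L'->E->R'->H->plug->H
Char 4 ('B'): step: R->4, L=7; B->plug->B->R->F->L->C->refl->H->L'->A->R'->F->plug->F
Char 5 ('D'): step: R->5, L=7; D->plug->D->R->F->L->C->refl->H->L'->A->R'->H->plug->H
Char 6 ('G'): step: R->6, L=7; G->plug->E->R->B->L->G->refl->A->L'->H->R'->G->plug->E

Answer: DAHFHE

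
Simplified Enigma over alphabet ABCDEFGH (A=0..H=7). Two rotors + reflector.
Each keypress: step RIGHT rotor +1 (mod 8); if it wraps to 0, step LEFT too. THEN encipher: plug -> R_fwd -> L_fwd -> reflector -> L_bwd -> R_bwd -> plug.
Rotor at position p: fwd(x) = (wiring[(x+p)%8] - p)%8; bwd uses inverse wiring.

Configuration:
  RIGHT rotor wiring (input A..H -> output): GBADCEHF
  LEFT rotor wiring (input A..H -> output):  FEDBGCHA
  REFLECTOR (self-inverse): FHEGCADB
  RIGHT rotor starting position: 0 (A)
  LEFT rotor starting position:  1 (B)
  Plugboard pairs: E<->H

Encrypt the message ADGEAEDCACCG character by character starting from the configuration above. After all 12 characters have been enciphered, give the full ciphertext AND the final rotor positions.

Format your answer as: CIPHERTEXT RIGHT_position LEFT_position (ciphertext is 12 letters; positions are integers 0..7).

Answer: EFDDDGBBDBAC 4 2

Derivation:
Char 1 ('A'): step: R->1, L=1; A->plug->A->R->A->L->D->refl->G->L'->F->R'->H->plug->E
Char 2 ('D'): step: R->2, L=1; D->plug->D->R->C->L->A->refl->F->L'->D->R'->F->plug->F
Char 3 ('G'): step: R->3, L=1; G->plug->G->R->G->L->H->refl->B->L'->E->R'->D->plug->D
Char 4 ('E'): step: R->4, L=1; E->plug->H->R->H->L->E->refl->C->L'->B->R'->D->plug->D
Char 5 ('A'): step: R->5, L=1; A->plug->A->R->H->L->E->refl->C->L'->B->R'->D->plug->D
Char 6 ('E'): step: R->6, L=1; E->plug->H->R->G->L->H->refl->B->L'->E->R'->G->plug->G
Char 7 ('D'): step: R->7, L=1; D->plug->D->R->B->L->C->refl->E->L'->H->R'->B->plug->B
Char 8 ('C'): step: R->0, L->2 (L advanced); C->plug->C->R->A->L->B->refl->H->L'->B->R'->B->plug->B
Char 9 ('A'): step: R->1, L=2; A->plug->A->R->A->L->B->refl->H->L'->B->R'->D->plug->D
Char 10 ('C'): step: R->2, L=2; C->plug->C->R->A->L->B->refl->H->L'->B->R'->B->plug->B
Char 11 ('C'): step: R->3, L=2; C->plug->C->R->B->L->H->refl->B->L'->A->R'->A->plug->A
Char 12 ('G'): step: R->4, L=2; G->plug->G->R->E->L->F->refl->A->L'->D->R'->C->plug->C
Final: ciphertext=EFDDDGBBDBAC, RIGHT=4, LEFT=2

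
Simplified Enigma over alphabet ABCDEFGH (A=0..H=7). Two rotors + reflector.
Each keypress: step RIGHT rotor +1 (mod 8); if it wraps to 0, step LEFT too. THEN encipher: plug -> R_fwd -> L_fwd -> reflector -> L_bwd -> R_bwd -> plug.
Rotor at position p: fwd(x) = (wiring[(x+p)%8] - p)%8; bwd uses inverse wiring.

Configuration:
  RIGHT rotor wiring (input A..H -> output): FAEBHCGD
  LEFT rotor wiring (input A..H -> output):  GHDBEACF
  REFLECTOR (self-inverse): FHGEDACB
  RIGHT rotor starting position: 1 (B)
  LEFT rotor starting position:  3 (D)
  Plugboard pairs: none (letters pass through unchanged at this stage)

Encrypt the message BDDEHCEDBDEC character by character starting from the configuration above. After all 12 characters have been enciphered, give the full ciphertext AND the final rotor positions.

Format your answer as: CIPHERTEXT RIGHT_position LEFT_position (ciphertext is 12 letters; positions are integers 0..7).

Char 1 ('B'): step: R->2, L=3; B->plug->B->R->H->L->A->refl->F->L'->C->R'->A->plug->A
Char 2 ('D'): step: R->3, L=3; D->plug->D->R->D->L->H->refl->B->L'->B->R'->H->plug->H
Char 3 ('D'): step: R->4, L=3; D->plug->D->R->H->L->A->refl->F->L'->C->R'->C->plug->C
Char 4 ('E'): step: R->5, L=3; E->plug->E->R->D->L->H->refl->B->L'->B->R'->B->plug->B
Char 5 ('H'): step: R->6, L=3; H->plug->H->R->E->L->C->refl->G->L'->A->R'->A->plug->A
Char 6 ('C'): step: R->7, L=3; C->plug->C->R->B->L->B->refl->H->L'->D->R'->G->plug->G
Char 7 ('E'): step: R->0, L->4 (L advanced); E->plug->E->R->H->L->F->refl->A->L'->A->R'->B->plug->B
Char 8 ('D'): step: R->1, L=4; D->plug->D->R->G->L->H->refl->B->L'->D->R'->B->plug->B
Char 9 ('B'): step: R->2, L=4; B->plug->B->R->H->L->F->refl->A->L'->A->R'->D->plug->D
Char 10 ('D'): step: R->3, L=4; D->plug->D->R->D->L->B->refl->H->L'->G->R'->A->plug->A
Char 11 ('E'): step: R->4, L=4; E->plug->E->R->B->L->E->refl->D->L'->F->R'->H->plug->H
Char 12 ('C'): step: R->5, L=4; C->plug->C->R->G->L->H->refl->B->L'->D->R'->E->plug->E
Final: ciphertext=AHCBAGBBDAHE, RIGHT=5, LEFT=4

Answer: AHCBAGBBDAHE 5 4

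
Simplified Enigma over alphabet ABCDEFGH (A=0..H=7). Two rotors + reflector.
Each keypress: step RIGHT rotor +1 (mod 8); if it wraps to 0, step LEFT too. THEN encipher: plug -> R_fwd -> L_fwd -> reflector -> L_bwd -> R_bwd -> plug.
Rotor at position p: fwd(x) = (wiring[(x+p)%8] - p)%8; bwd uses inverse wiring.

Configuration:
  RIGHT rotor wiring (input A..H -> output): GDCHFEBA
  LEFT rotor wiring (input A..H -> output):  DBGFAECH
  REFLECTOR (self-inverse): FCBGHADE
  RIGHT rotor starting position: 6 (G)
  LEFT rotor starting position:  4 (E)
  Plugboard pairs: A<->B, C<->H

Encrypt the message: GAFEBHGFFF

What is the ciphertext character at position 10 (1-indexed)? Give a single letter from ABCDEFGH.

Char 1 ('G'): step: R->7, L=4; G->plug->G->R->F->L->F->refl->A->L'->B->R'->A->plug->B
Char 2 ('A'): step: R->0, L->5 (L advanced); A->plug->B->R->D->L->G->refl->D->L'->H->R'->D->plug->D
Char 3 ('F'): step: R->1, L=5; F->plug->F->R->A->L->H->refl->E->L'->E->R'->D->plug->D
Char 4 ('E'): step: R->2, L=5; E->plug->E->R->H->L->D->refl->G->L'->D->R'->C->plug->H
Char 5 ('B'): step: R->3, L=5; B->plug->A->R->E->L->E->refl->H->L'->A->R'->G->plug->G
Char 6 ('H'): step: R->4, L=5; H->plug->C->R->F->L->B->refl->C->L'->C->R'->E->plug->E
Char 7 ('G'): step: R->5, L=5; G->plug->G->R->C->L->C->refl->B->L'->F->R'->F->plug->F
Char 8 ('F'): step: R->6, L=5; F->plug->F->R->B->L->F->refl->A->L'->G->R'->H->plug->C
Char 9 ('F'): step: R->7, L=5; F->plug->F->R->G->L->A->refl->F->L'->B->R'->A->plug->B
Char 10 ('F'): step: R->0, L->6 (L advanced); F->plug->F->R->E->L->A->refl->F->L'->C->R'->C->plug->H

H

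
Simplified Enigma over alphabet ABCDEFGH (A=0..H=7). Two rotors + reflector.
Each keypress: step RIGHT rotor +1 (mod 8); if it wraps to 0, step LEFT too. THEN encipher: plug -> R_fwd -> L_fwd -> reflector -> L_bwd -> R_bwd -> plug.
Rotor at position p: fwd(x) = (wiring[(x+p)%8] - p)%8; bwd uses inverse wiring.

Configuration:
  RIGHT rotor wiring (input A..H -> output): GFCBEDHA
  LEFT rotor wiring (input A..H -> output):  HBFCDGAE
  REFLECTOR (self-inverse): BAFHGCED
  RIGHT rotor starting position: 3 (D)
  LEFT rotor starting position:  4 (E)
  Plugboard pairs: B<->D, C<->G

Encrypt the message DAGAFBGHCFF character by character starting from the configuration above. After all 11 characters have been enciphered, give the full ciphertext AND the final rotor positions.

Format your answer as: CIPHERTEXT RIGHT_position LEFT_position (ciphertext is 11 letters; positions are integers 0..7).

Answer: EGEFAFBBGEC 6 5

Derivation:
Char 1 ('D'): step: R->4, L=4; D->plug->B->R->H->L->G->refl->E->L'->C->R'->E->plug->E
Char 2 ('A'): step: R->5, L=4; A->plug->A->R->G->L->B->refl->A->L'->D->R'->C->plug->G
Char 3 ('G'): step: R->6, L=4; G->plug->C->R->A->L->H->refl->D->L'->E->R'->E->plug->E
Char 4 ('A'): step: R->7, L=4; A->plug->A->R->B->L->C->refl->F->L'->F->R'->F->plug->F
Char 5 ('F'): step: R->0, L->5 (L advanced); F->plug->F->R->D->L->C->refl->F->L'->G->R'->A->plug->A
Char 6 ('B'): step: R->1, L=5; B->plug->D->R->D->L->C->refl->F->L'->G->R'->F->plug->F
Char 7 ('G'): step: R->2, L=5; G->plug->C->R->C->L->H->refl->D->L'->B->R'->D->plug->B
Char 8 ('H'): step: R->3, L=5; H->plug->H->R->H->L->G->refl->E->L'->E->R'->D->plug->B
Char 9 ('C'): step: R->4, L=5; C->plug->G->R->G->L->F->refl->C->L'->D->R'->C->plug->G
Char 10 ('F'): step: R->5, L=5; F->plug->F->R->F->L->A->refl->B->L'->A->R'->E->plug->E
Char 11 ('F'): step: R->6, L=5; F->plug->F->R->D->L->C->refl->F->L'->G->R'->G->plug->C
Final: ciphertext=EGEFAFBBGEC, RIGHT=6, LEFT=5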